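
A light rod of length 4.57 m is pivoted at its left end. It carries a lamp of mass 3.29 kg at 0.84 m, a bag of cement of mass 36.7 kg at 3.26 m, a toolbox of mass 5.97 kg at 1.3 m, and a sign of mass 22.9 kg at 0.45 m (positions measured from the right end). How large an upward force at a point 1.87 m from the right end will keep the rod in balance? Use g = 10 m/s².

F ≈ 645 N

About the left end:
Lamp: 3.29 × 10 = 32.9 N down at 0.84 m → arm 3.73 m, τ = 32.9 × 3.73 = 122.7 N·m clockwise.
Bag of cement: 36.7 × 10 = 367 N down at 3.26 m → arm 1.31 m, τ = 367 × 1.31 = 480.8 N·m clockwise.
Toolbox: 5.97 × 10 = 59.7 N down at 1.3 m → arm 3.27 m, τ = 59.7 × 3.27 = 195.2 N·m clockwise.
Sign: 22.9 × 10 = 229 N down at 0.45 m → arm 4.12 m, τ = 229 × 4.12 = 943.5 N·m clockwise.
Net moment of the loads = 1742 N·m clockwise.
The upward force F acts at a point 1.87 m from the right end, arm 2.7 m, giving F × 2.7 counterclockwise.
Setting net torque to zero: F × 2.7 = 1742 → F = 1742 / 2.7 = 645 N.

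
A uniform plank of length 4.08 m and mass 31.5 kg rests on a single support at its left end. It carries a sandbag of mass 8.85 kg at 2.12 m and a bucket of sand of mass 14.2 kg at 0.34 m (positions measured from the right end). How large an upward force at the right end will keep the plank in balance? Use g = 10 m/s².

Choose the left end as the axis so the unknown pivot reaction has zero arm there.
Beam weight: 31.5 × 10 = 315 N down at 2.04 m → arm 2.04 m, τ = 315 × 2.04 = 642.6 N·m clockwise.
Sandbag: 8.85 × 10 = 88.5 N down at 2.12 m → arm 1.96 m, τ = 88.5 × 1.96 = 173.5 N·m clockwise.
Bucket of sand: 14.2 × 10 = 142 N down at 0.34 m → arm 3.74 m, τ = 142 × 3.74 = 531.1 N·m clockwise.
Net moment of the loads = 1347 N·m clockwise.
The upward force F acts at the right end, arm 4.08 m, giving F × 4.08 counterclockwise.
Στ = 0 ⇒ F × 4.08 = 1347 ⇒ F = 1347 / 4.08 = 330 N.

F ≈ 330 N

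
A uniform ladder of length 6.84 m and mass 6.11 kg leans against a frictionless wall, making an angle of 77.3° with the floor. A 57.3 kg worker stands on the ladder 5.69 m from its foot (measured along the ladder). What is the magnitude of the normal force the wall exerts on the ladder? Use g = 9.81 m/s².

N_wall ≈ 112 N

Take moments about the foot of the ladder.
Ladder weight 6.11×9.81 = 59.94 N acts at 3.42 m along the ladder; its horizontal arm is 3.42·cos77.3° = 0.7519 m → τ = 45.07 N·m clockwise.
Worker: 57.3×9.81 = 562.1 N at 5.69 m → arm 1.251 m → τ = 703.2 N·m clockwise.
Wall normal N acts horizontally at the top; its moment arm is the height L sinθ = 6.84·sin77.3° = 6.673 m, counterclockwise.
For rotational equilibrium, N × 6.673 = 748.3, so N = 112 N.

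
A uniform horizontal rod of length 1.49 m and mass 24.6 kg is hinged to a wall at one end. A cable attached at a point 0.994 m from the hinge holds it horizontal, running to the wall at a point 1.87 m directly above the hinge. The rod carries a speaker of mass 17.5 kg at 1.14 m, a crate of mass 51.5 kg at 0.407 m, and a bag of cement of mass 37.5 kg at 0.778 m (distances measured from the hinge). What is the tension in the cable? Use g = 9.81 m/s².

Take moments about the hinge.
Beam weight: 24.6 × 9.81 = 241.3 N down at 0.745 m → arm 0.745 m, τ = 241.3 × 0.745 = 179.8 N·m clockwise.
Speaker: 17.5 × 9.81 = 171.7 N down at 1.14 m → arm 1.14 m, τ = 171.7 × 1.14 = 195.7 N·m clockwise.
Crate: 51.5 × 9.81 = 505.2 N down at 0.407 m → arm 0.407 m, τ = 505.2 × 0.407 = 205.6 N·m clockwise.
Bag of cement: 37.5 × 9.81 = 367.9 N down at 0.778 m → arm 0.778 m, τ = 367.9 × 0.778 = 286.2 N·m clockwise.
Total clockwise load moment = 867.3 N·m.
The cable tension T acts at 0.994 m; only its component perpendicular to the rod, T sinθ, produces torque. sinθ = h/√(h²+d²) = 1.87/√(1.87²+0.994²) = 0.883.
Στ = 0 ⇒ T × 0.994 × 0.883 = 867.3 ⇒ T = 867.3 / 0.8777 = 988 N.

T ≈ 988 N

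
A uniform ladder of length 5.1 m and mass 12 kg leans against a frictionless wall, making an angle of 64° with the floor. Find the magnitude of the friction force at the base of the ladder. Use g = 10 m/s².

About the foot of the ladder:
Ladder weight 12×10 = 120 N acts at 2.55 m along the ladder; its horizontal arm is 2.55·cos64° = 1.118 m → τ = 134.2 N·m clockwise.
Wall normal N acts horizontally at the top; its moment arm is the height L sinθ = 5.1·sin64° = 4.584 m, counterclockwise.
For rotational equilibrium, N × 4.584 = 134.2, so N = 29.3 N.
ΣFx = 0: friction at the foot balances the wall's push, so f = N_wall = 29.3 N.

f ≈ 29.3 N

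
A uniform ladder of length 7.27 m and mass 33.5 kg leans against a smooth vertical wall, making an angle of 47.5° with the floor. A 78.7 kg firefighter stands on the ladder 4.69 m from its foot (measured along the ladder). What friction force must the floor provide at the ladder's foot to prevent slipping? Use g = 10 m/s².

f ≈ 619 N

Choose the foot of the ladder as the axis so the floor normal and friction both act there and drop out.
Ladder weight 33.5×10 = 335 N acts at 3.635 m along the ladder; its horizontal arm is 3.635·cos47.5° = 2.456 m → τ = 822.8 N·m clockwise.
Firefighter: 78.7×10 = 787 N at 4.69 m → arm 3.169 m → τ = 2494 N·m clockwise.
Wall normal N acts horizontally at the top; its moment arm is the height L sinθ = 7.27·sin47.5° = 5.36 m, counterclockwise.
Balancing moments: N × 5.36 = 3317, giving N = 619 N.
ΣFx = 0: friction at the foot balances the wall's push, so f = N_wall = 619 N.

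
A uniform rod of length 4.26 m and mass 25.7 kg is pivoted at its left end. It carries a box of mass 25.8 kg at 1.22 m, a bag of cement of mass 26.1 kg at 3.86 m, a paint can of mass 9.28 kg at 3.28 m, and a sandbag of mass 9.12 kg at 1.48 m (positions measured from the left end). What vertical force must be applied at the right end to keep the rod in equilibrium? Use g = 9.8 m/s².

About the left end:
Beam weight: 25.7 × 9.8 = 251.9 N down at 2.13 m → arm 2.13 m, τ = 251.9 × 2.13 = 536.5 N·m clockwise.
Box: 25.8 × 9.8 = 252.8 N down at 1.22 m → arm 1.22 m, τ = 252.8 × 1.22 = 308.4 N·m clockwise.
Bag of cement: 26.1 × 9.8 = 255.8 N down at 3.86 m → arm 3.86 m, τ = 255.8 × 3.86 = 987.4 N·m clockwise.
Paint can: 9.28 × 9.8 = 90.94 N down at 3.28 m → arm 3.28 m, τ = 90.94 × 3.28 = 298.3 N·m clockwise.
Sandbag: 9.12 × 9.8 = 89.38 N down at 1.48 m → arm 1.48 m, τ = 89.38 × 1.48 = 132.3 N·m clockwise.
Net moment of the loads = 2263 N·m clockwise.
The upward force F acts at the right end, arm 4.26 m, giving F × 4.26 counterclockwise.
Setting net torque to zero: F × 4.26 = 2263 → F = 2263 / 4.26 = 531 N.

F ≈ 531 N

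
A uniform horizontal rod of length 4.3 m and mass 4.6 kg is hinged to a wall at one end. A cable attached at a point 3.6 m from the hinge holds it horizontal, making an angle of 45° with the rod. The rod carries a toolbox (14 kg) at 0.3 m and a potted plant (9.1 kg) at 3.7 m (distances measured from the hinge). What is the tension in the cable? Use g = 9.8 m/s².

Taking torques about the hinge:
Beam weight: 4.6 × 9.8 = 45.08 N down at 2.15 m → arm 2.15 m, τ = 45.08 × 2.15 = 96.92 N·m clockwise.
Toolbox: 14 × 9.8 = 137.2 N down at 0.3 m → arm 0.3 m, τ = 137.2 × 0.3 = 41.16 N·m clockwise.
Potted plant: 9.1 × 9.8 = 89.18 N down at 3.7 m → arm 3.7 m, τ = 89.18 × 3.7 = 330 N·m clockwise.
Total clockwise load moment = 468.1 N·m.
The cable tension T acts at 3.6 m; only its component perpendicular to the rod, T sinθ, produces torque. sin 45° = 0.7071.
Setting net torque to zero: T × 3.6 × 0.7071 = 468.1 → T = 468.1 / 2.546 = 184 N.

T ≈ 184 N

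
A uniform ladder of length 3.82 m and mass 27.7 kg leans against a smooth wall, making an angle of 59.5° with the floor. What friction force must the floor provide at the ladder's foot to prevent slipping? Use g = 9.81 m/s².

About the foot of the ladder:
Ladder weight 27.7×9.81 = 271.7 N acts at 1.91 m along the ladder; its horizontal arm is 1.91·cos59.5° = 0.9694 m → τ = 263.4 N·m clockwise.
Wall normal N acts horizontally at the top; its moment arm is the height L sinθ = 3.82·sin59.5° = 3.291 m, counterclockwise.
Setting net torque to zero: N × 3.291 = 263.4 → N = 80 N.
ΣFx = 0: friction at the foot balances the wall's push, so f = N_wall = 80 N.

f ≈ 80 N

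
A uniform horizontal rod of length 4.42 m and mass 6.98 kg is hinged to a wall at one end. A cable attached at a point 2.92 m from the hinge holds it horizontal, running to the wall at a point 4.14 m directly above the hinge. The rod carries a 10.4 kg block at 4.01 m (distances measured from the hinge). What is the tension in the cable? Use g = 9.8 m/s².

Taking torques about the hinge:
Beam weight: 6.98 × 9.8 = 68.4 N down at 2.21 m → arm 2.21 m, τ = 68.4 × 2.21 = 151.2 N·m clockwise.
Block: 10.4 × 9.8 = 101.9 N down at 4.01 m → arm 4.01 m, τ = 101.9 × 4.01 = 408.6 N·m clockwise.
Total clockwise load moment = 559.8 N·m.
The cable tension T acts at 2.92 m; only its component perpendicular to the rod, T sinθ, produces torque. sinθ = h/√(h²+d²) = 4.14/√(4.14²+2.92²) = 0.8172.
Balancing moments: T × 2.92 × 0.8172 = 559.8, giving T = 559.8 / 2.386 = 235 N.

T ≈ 235 N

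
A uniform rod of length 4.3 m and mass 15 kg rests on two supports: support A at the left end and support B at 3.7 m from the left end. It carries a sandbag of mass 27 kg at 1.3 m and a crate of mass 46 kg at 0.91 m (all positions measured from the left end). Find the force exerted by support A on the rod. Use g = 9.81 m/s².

R_A ≈ 574 N

Take moments about support B.
Beam weight: 15 × 9.81 = 147.2 N down at 2.15 m → arm 1.55 m, τ = 147.2 × 1.55 = 228.2 N·m counterclockwise.
Sandbag: 27 × 9.81 = 264.9 N down at 1.3 m → arm 2.4 m, τ = 264.9 × 2.4 = 635.8 N·m counterclockwise.
Crate: 46 × 9.81 = 451.3 N down at 0.91 m → arm 2.79 m, τ = 451.3 × 2.79 = 1259 N·m counterclockwise.
Net load moment about support B = 2123 N·m counterclockwise.
Reaction R at support A is upward at 0 m, arm 3.7 m → moment R × 3.7 clockwise.
For rotational equilibrium, R × 3.7 = 2123, so R = 574 N.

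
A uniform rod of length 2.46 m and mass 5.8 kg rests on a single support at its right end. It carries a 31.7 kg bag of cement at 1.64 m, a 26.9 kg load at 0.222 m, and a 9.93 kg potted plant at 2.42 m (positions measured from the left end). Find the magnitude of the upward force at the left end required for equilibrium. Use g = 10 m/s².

F ≈ 381 N

Choose the right end as the axis so the unknown pivot reaction has zero arm there.
Beam weight: 5.8 × 10 = 58 N down at 1.23 m → arm 1.23 m, τ = 58 × 1.23 = 71.34 N·m counterclockwise.
Bag of cement: 31.7 × 10 = 317 N down at 1.64 m → arm 0.82 m, τ = 317 × 0.82 = 259.9 N·m counterclockwise.
Load: 26.9 × 10 = 269 N down at 0.222 m → arm 2.238 m, τ = 269 × 2.238 = 602 N·m counterclockwise.
Potted plant: 9.93 × 10 = 99.3 N down at 2.42 m → arm 0.04 m, τ = 99.3 × 0.04 = 3.972 N·m counterclockwise.
Net moment of the loads = 937.2 N·m counterclockwise.
The upward force F acts at the left end, arm 2.46 m, giving F × 2.46 clockwise.
Setting net torque to zero: F × 2.46 = 937.2 → F = 937.2 / 2.46 = 381 N.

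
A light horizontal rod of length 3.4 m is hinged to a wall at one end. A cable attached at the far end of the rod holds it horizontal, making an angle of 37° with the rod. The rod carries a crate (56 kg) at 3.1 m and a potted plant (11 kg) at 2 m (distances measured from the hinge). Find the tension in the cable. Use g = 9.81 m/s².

T ≈ 938 N

Choose the hinge as the axis so the unknown hinge reaction has zero arm there.
Crate: 56 × 9.81 = 549.4 N down at 3.1 m → arm 3.1 m, τ = 549.4 × 3.1 = 1703 N·m clockwise.
Potted plant: 11 × 9.81 = 107.9 N down at 2 m → arm 2 m, τ = 107.9 × 2 = 215.8 N·m clockwise.
Total clockwise load moment = 1919 N·m.
The cable tension T acts at 3.4 m; only its component perpendicular to the rod, T sinθ, produces torque. sin 37° = 0.6018.
Στ = 0 ⇒ T × 3.4 × 0.6018 = 1919 ⇒ T = 1919 / 2.046 = 938 N.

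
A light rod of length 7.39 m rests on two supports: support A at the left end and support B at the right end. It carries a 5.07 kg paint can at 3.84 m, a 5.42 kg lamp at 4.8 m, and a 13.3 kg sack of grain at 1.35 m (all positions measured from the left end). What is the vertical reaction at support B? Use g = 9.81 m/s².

Take moments about support A.
Paint can: 5.07 × 9.81 = 49.74 N down at 3.84 m → arm 3.84 m, τ = 49.74 × 3.84 = 191 N·m clockwise.
Lamp: 5.42 × 9.81 = 53.17 N down at 4.8 m → arm 4.8 m, τ = 53.17 × 4.8 = 255.2 N·m clockwise.
Sack of grain: 13.3 × 9.81 = 130.5 N down at 1.35 m → arm 1.35 m, τ = 130.5 × 1.35 = 176.2 N·m clockwise.
Net load moment about support A = 622.4 N·m clockwise.
Reaction R at support B is upward at 7.39 m, arm 7.39 m → moment R × 7.39 counterclockwise.
Setting net torque to zero: R × 7.39 = 622.4 → R = 84.2 N.

R_B ≈ 84.2 N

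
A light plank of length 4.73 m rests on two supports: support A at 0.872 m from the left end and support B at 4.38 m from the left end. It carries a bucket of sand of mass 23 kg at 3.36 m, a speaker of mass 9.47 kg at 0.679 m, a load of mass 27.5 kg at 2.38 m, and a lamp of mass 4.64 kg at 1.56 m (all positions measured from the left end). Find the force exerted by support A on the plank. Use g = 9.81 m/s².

About support B:
Bucket of sand: 23 × 9.81 = 225.6 N down at 3.36 m → arm 1.02 m, τ = 225.6 × 1.02 = 230.1 N·m counterclockwise.
Speaker: 9.47 × 9.81 = 92.9 N down at 0.679 m → arm 3.701 m, τ = 92.9 × 3.701 = 343.8 N·m counterclockwise.
Load: 27.5 × 9.81 = 269.8 N down at 2.38 m → arm 2 m, τ = 269.8 × 2 = 539.6 N·m counterclockwise.
Lamp: 4.64 × 9.81 = 45.52 N down at 1.56 m → arm 2.82 m, τ = 45.52 × 2.82 = 128.4 N·m counterclockwise.
Net load moment about support B = 1242 N·m counterclockwise.
Reaction R at support A is upward at 0.872 m, arm 3.508 m → moment R × 3.508 clockwise.
Balancing moments: R × 3.508 = 1242, giving R = 354 N.

R_A ≈ 354 N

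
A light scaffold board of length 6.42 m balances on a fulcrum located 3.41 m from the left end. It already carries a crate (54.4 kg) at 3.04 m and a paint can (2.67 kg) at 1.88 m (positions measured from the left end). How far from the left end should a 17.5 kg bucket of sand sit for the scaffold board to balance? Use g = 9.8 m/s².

About the fulcrum (at 3.41 m from the left end):
Crate: 54.4 × 9.8 = 533.1 N down at 3.04 m → arm 0.37 m, τ = 533.1 × 0.37 = 197.2 N·m counterclockwise.
Paint can: 2.67 × 9.8 = 26.17 N down at 1.88 m → arm 1.53 m, τ = 26.17 × 1.53 = 40.04 N·m counterclockwise.
Net moment of existing loads = 237.2 N·m counterclockwise.
The bucket of sand weighs 17.5 × 9.8 = 171.5 N and must supply an equal clockwise moment, so its lever arm about the fulcrum is 237.2 / 171.5 = 1.38 m.
That puts it at 3.41 + 1.38 = 4.79 m from the left end.

x ≈ 4.79 m from the left end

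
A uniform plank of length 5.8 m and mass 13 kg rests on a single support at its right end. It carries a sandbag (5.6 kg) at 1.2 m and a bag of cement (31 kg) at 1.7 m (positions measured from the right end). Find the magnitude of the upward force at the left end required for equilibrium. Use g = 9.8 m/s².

F ≈ 164 N

Sum moments about the right end (the unknown pivot reaction has zero arm there).
Beam weight: 13 × 9.8 = 127.4 N down at 2.9 m → arm 2.9 m, τ = 127.4 × 2.9 = 369.5 N·m counterclockwise.
Sandbag: 5.6 × 9.8 = 54.88 N down at 1.2 m → arm 1.2 m, τ = 54.88 × 1.2 = 65.86 N·m counterclockwise.
Bag of cement: 31 × 9.8 = 303.8 N down at 1.7 m → arm 1.7 m, τ = 303.8 × 1.7 = 516.5 N·m counterclockwise.
Net moment of the loads = 951.9 N·m counterclockwise.
The upward force F acts at the left end, arm 5.8 m, giving F × 5.8 clockwise.
Balancing moments: F × 5.8 = 951.9, giving F = 951.9 / 5.8 = 164 N.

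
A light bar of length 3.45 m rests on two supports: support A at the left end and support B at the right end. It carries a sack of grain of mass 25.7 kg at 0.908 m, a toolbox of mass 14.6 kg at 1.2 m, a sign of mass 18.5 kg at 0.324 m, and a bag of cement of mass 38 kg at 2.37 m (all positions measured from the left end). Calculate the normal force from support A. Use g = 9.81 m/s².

R_A ≈ 560 N

Choose support B as the axis so its reaction then has zero moment arm.
Sack of grain: 25.7 × 9.81 = 252.1 N down at 0.908 m → arm 2.542 m, τ = 252.1 × 2.542 = 640.8 N·m counterclockwise.
Toolbox: 14.6 × 9.81 = 143.2 N down at 1.2 m → arm 2.25 m, τ = 143.2 × 2.25 = 322.2 N·m counterclockwise.
Sign: 18.5 × 9.81 = 181.5 N down at 0.324 m → arm 3.126 m, τ = 181.5 × 3.126 = 567.4 N·m counterclockwise.
Bag of cement: 38 × 9.81 = 372.8 N down at 2.37 m → arm 1.08 m, τ = 372.8 × 1.08 = 402.6 N·m counterclockwise.
Net load moment about support B = 1933 N·m counterclockwise.
Reaction R at support A is upward at 0 m, arm 3.45 m → moment R × 3.45 clockwise.
Στ = 0 ⇒ R × 3.45 = 1933 ⇒ R = 560 N.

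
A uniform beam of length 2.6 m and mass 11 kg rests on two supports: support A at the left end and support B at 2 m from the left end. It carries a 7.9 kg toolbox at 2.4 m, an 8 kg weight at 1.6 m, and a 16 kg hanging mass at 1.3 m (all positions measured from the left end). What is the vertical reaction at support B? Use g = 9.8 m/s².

Taking torques about support A:
Beam weight: 11 × 9.8 = 107.8 N down at 1.3 m → arm 1.3 m, τ = 107.8 × 1.3 = 140.1 N·m clockwise.
Toolbox: 7.9 × 9.8 = 77.42 N down at 2.4 m → arm 2.4 m, τ = 77.42 × 2.4 = 185.8 N·m clockwise.
Weight: 8 × 9.8 = 78.4 N down at 1.6 m → arm 1.6 m, τ = 78.4 × 1.6 = 125.4 N·m clockwise.
Hanging mass: 16 × 9.8 = 156.8 N down at 1.3 m → arm 1.3 m, τ = 156.8 × 1.3 = 203.8 N·m clockwise.
Net load moment about support A = 655.1 N·m clockwise.
Reaction R at support B is upward at 2 m, arm 2 m → moment R × 2 counterclockwise.
Setting net torque to zero: R × 2 = 655.1 → R = 328 N.

R_B ≈ 328 N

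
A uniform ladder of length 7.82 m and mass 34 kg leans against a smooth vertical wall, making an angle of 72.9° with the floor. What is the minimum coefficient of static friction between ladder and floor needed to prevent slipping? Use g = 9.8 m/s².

μ_min ≈ 0.154

About the foot of the ladder:
Ladder weight 34×9.8 = 333.2 N acts at 3.91 m along the ladder; its horizontal arm is 3.91·cos72.9° = 1.15 m → τ = 383.2 N·m clockwise.
Wall normal N acts horizontally at the top; its moment arm is the height L sinθ = 7.82·sin72.9° = 7.474 m, counterclockwise.
Setting net torque to zero: N × 7.474 = 383.2 → N = 51.27 N.
ΣFx = 0 ⇒ f = N_wall = 51.27 N. ΣFy = 0 ⇒ N_floor = 333.2 N.
μ_min = f / N_floor = 51.27 / 333.2 = 0.154.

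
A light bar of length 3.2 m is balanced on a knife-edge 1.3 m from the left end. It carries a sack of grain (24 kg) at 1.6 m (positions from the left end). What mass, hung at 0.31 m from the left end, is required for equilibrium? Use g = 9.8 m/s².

m ≈ 7.27 kg

Choose the knife-edge (at 1.3 m from the left end) as the axis so the support reaction has zero arm there.
Sack of grain: 24 × 9.8 = 235.2 N down at 1.6 m → arm 0.3 m, τ = 235.2 × 0.3 = 70.56 N·m clockwise.
Net moment of known loads = 70.56 N·m clockwise.
An unknown mass m at 0.31 m has arm 0.99 m; its moment is m·g·0.99 counterclockwise.
Setting net torque to zero: m × 9.8 × 0.99 = 70.56 → m = 70.56 / (9.8 × 0.99) = 7.27 kg.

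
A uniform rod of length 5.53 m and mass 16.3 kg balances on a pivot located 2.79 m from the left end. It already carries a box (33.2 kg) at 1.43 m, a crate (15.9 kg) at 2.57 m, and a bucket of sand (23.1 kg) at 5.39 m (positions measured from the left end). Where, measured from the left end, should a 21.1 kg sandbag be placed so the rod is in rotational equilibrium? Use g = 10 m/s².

Choose the pivot (at 2.79 m from the left end) as the axis so the support reaction has zero arm there.
Beam weight: 16.3 × 10 = 163 N down at 2.765 m → arm 0.025 m, τ = 163 × 0.025 = 4.075 N·m counterclockwise.
Box: 33.2 × 10 = 332 N down at 1.43 m → arm 1.36 m, τ = 332 × 1.36 = 451.5 N·m counterclockwise.
Crate: 15.9 × 10 = 159 N down at 2.57 m → arm 0.22 m, τ = 159 × 0.22 = 34.98 N·m counterclockwise.
Bucket of sand: 23.1 × 10 = 231 N down at 5.39 m → arm 2.6 m, τ = 231 × 2.6 = 600.6 N·m clockwise.
Net moment of existing loads = 110 N·m clockwise.
The sandbag weighs 21.1 × 10 = 211 N and must supply an equal counterclockwise moment, so its lever arm about the pivot is 110 / 211 = 0.521 m.
That puts it at 2.79 − 0.521 = 2.27 m from the left end.

x ≈ 2.27 m from the left end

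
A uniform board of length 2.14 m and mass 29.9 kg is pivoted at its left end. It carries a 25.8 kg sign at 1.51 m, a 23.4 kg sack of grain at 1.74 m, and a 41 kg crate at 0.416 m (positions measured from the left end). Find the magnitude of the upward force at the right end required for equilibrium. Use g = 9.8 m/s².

F ≈ 589 N

Take moments about the left end.
Beam weight: 29.9 × 9.8 = 293 N down at 1.07 m → arm 1.07 m, τ = 293 × 1.07 = 313.5 N·m clockwise.
Sign: 25.8 × 9.8 = 252.8 N down at 1.51 m → arm 1.51 m, τ = 252.8 × 1.51 = 381.7 N·m clockwise.
Sack of grain: 23.4 × 9.8 = 229.3 N down at 1.74 m → arm 1.74 m, τ = 229.3 × 1.74 = 399 N·m clockwise.
Crate: 41 × 9.8 = 401.8 N down at 0.416 m → arm 0.416 m, τ = 401.8 × 0.416 = 167.1 N·m clockwise.
Net moment of the loads = 1261 N·m clockwise.
The upward force F acts at the right end, arm 2.14 m, giving F × 2.14 counterclockwise.
For rotational equilibrium, F × 2.14 = 1261, so F = 1261 / 2.14 = 589 N.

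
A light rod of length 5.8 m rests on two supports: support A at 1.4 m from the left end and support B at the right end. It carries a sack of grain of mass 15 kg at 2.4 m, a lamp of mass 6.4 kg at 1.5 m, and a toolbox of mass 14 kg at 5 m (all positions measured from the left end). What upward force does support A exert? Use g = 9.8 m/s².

Take moments about support B.
Sack of grain: 15 × 9.8 = 147 N down at 2.4 m → arm 3.4 m, τ = 147 × 3.4 = 499.8 N·m counterclockwise.
Lamp: 6.4 × 9.8 = 62.72 N down at 1.5 m → arm 4.3 m, τ = 62.72 × 4.3 = 269.7 N·m counterclockwise.
Toolbox: 14 × 9.8 = 137.2 N down at 5 m → arm 0.8 m, τ = 137.2 × 0.8 = 109.8 N·m counterclockwise.
Net load moment about support B = 879.3 N·m counterclockwise.
Reaction R at support A is upward at 1.4 m, arm 4.4 m → moment R × 4.4 clockwise.
For rotational equilibrium, R × 4.4 = 879.3, so R = 200 N.

R_A ≈ 200 N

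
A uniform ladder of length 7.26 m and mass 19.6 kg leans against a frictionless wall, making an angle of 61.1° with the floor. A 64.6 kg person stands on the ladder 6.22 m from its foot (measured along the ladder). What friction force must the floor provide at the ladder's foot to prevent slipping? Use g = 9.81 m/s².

f ≈ 353 N

Choose the foot of the ladder as the axis so the floor normal and friction both act there and drop out.
Ladder weight 19.6×9.81 = 192.3 N acts at 3.63 m along the ladder; its horizontal arm is 3.63·cos61.1° = 1.754 m → τ = 337.3 N·m clockwise.
Person: 64.6×9.81 = 633.7 N at 6.22 m → arm 3.006 m → τ = 1905 N·m clockwise.
Wall normal N acts horizontally at the top; its moment arm is the height L sinθ = 7.26·sin61.1° = 6.356 m, counterclockwise.
Setting net torque to zero: N × 6.356 = 2242 → N = 353 N.
ΣFx = 0: friction at the foot balances the wall's push, so f = N_wall = 353 N.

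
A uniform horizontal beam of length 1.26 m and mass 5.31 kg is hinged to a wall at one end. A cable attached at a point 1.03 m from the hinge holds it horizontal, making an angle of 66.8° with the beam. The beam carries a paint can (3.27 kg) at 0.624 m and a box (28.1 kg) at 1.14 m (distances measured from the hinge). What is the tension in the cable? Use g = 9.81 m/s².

Sum moments about the hinge (the unknown hinge reaction has zero arm there).
Beam weight: 5.31 × 9.81 = 52.09 N down at 0.63 m → arm 0.63 m, τ = 52.09 × 0.63 = 32.82 N·m clockwise.
Paint can: 3.27 × 9.81 = 32.08 N down at 0.624 m → arm 0.624 m, τ = 32.08 × 0.624 = 20.02 N·m clockwise.
Box: 28.1 × 9.81 = 275.7 N down at 1.14 m → arm 1.14 m, τ = 275.7 × 1.14 = 314.3 N·m clockwise.
Total clockwise load moment = 367.1 N·m.
The cable tension T acts at 1.03 m; only its component perpendicular to the beam, T sinθ, produces torque. sin 66.8° = 0.9191.
Setting net torque to zero: T × 1.03 × 0.9191 = 367.1 → T = 367.1 / 0.9467 = 388 N.

T ≈ 388 N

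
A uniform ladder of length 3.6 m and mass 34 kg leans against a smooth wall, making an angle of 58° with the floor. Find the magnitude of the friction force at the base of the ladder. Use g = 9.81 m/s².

Taking torques about the foot of the ladder:
Ladder weight 34×9.81 = 333.5 N acts at 1.8 m along the ladder; its horizontal arm is 1.8·cos58° = 0.9539 m → τ = 318.1 N·m clockwise.
Wall normal N acts horizontally at the top; its moment arm is the height L sinθ = 3.6·sin58° = 3.053 m, counterclockwise.
Setting net torque to zero: N × 3.053 = 318.1 → N = 104 N.
ΣFx = 0: friction at the foot balances the wall's push, so f = N_wall = 104 N.

f ≈ 104 N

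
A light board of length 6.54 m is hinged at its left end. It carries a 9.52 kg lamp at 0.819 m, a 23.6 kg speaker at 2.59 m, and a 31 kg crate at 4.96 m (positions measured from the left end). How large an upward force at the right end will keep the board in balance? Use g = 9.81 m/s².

F ≈ 334 N

Sum moments about the left end (the unknown pivot reaction has zero arm there).
Lamp: 9.52 × 9.81 = 93.39 N down at 0.819 m → arm 0.819 m, τ = 93.39 × 0.819 = 76.49 N·m clockwise.
Speaker: 23.6 × 9.81 = 231.5 N down at 2.59 m → arm 2.59 m, τ = 231.5 × 2.59 = 599.6 N·m clockwise.
Crate: 31 × 9.81 = 304.1 N down at 4.96 m → arm 4.96 m, τ = 304.1 × 4.96 = 1508 N·m clockwise.
Net moment of the loads = 2184 N·m clockwise.
The upward force F acts at the right end, arm 6.54 m, giving F × 6.54 counterclockwise.
Στ = 0 ⇒ F × 6.54 = 2184 ⇒ F = 2184 / 6.54 = 334 N.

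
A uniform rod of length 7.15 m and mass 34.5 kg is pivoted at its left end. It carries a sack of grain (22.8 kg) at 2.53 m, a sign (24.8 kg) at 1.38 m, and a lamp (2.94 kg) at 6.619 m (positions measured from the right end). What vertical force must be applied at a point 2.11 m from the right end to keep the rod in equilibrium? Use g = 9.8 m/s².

F ≈ 726 N

Take moments about the left end.
Beam weight: 34.5 × 9.8 = 338.1 N down at 3.575 m → arm 3.575 m, τ = 338.1 × 3.575 = 1209 N·m clockwise.
Sack of grain: 22.8 × 9.8 = 223.4 N down at 2.53 m → arm 4.62 m, τ = 223.4 × 4.62 = 1032 N·m clockwise.
Sign: 24.8 × 9.8 = 243 N down at 1.38 m → arm 5.77 m, τ = 243 × 5.77 = 1402 N·m clockwise.
Lamp: 2.94 × 9.8 = 28.81 N down at 6.619 m → arm 0.531 m, τ = 28.81 × 0.531 = 15.3 N·m clockwise.
Net moment of the loads = 3658 N·m clockwise.
The upward force F acts at a point 2.11 m from the right end, arm 5.04 m, giving F × 5.04 counterclockwise.
Balancing moments: F × 5.04 = 3658, giving F = 3658 / 5.04 = 726 N.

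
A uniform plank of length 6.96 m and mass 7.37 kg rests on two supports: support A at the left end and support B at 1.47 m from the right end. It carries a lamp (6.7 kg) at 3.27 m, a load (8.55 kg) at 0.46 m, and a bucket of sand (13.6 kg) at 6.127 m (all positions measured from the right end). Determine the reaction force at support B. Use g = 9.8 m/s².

Taking torques about support A:
Beam weight: 7.37 × 9.8 = 72.23 N down at 3.48 m → arm 3.48 m, τ = 72.23 × 3.48 = 251.4 N·m clockwise.
Lamp: 6.7 × 9.8 = 65.66 N down at 3.27 m → arm 3.69 m, τ = 65.66 × 3.69 = 242.3 N·m clockwise.
Load: 8.55 × 9.8 = 83.79 N down at 0.46 m → arm 6.5 m, τ = 83.79 × 6.5 = 544.6 N·m clockwise.
Bucket of sand: 13.6 × 9.8 = 133.3 N down at 6.127 m → arm 0.833 m, τ = 133.3 × 0.833 = 111 N·m clockwise.
Net load moment about support A = 1149 N·m clockwise.
Reaction R at support B is upward at 1.47 m, arm 5.49 m → moment R × 5.49 counterclockwise.
Setting net torque to zero: R × 5.49 = 1149 → R = 209 N.

R_B ≈ 209 N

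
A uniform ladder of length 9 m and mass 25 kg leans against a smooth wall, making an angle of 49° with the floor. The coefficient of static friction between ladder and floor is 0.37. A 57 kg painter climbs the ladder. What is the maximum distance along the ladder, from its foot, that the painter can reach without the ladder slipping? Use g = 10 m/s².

d ≈ 3.54 m

About the foot of the ladder:
Ladder weight 25×10 = 250 N acts at 4.5 m along the ladder; its horizontal arm is 4.5·cos49° = 2.952 m → τ = 738 N·m clockwise.
Painter weight 57×10 = 570 N at distance d → arm d·cos49° → τ = 570·d·0.6561 clockwise.
Wall normal N at the top has arm L sinθ = 6.792 m counterclockwise, so Στ = 0 gives N·6.792 = 738 + 374·d.
ΣFy = 0 ⇒ N_floor = 820 N, so the maximum friction is μ_s·N_floor = 0.37×820 = 303.4 N. ΣFx = 0 ⇒ N_wall = f, so at the slipping point N = 303.4 N.
Substituting: 303.4×6.792 = 738 + 374·d ⇒ d = (2061 − 738) / 374 = 3.54 m.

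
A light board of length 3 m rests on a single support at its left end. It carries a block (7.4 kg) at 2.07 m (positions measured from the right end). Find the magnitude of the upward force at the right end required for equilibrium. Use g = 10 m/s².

F ≈ 22.9 N

Sum moments about the left end (the unknown pivot reaction has zero arm there).
Block: 7.4 × 10 = 74 N down at 2.07 m → arm 0.93 m, τ = 74 × 0.93 = 68.82 N·m clockwise.
Net moment of the loads = 68.82 N·m clockwise.
The upward force F acts at the right end, arm 3 m, giving F × 3 counterclockwise.
For rotational equilibrium, F × 3 = 68.82, so F = 68.82 / 3 = 22.9 N.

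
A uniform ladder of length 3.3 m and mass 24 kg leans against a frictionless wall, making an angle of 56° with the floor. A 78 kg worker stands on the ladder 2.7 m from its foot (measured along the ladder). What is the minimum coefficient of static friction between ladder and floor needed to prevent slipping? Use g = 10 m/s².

μ_min ≈ 0.501

Take moments about the foot of the ladder.
Ladder weight 24×10 = 240 N acts at 1.65 m along the ladder; its horizontal arm is 1.65·cos56° = 0.9227 m → τ = 221.4 N·m clockwise.
Worker: 78×10 = 780 N at 2.7 m → arm 1.51 m → τ = 1178 N·m clockwise.
Wall normal N acts horizontally at the top; its moment arm is the height L sinθ = 3.3·sin56° = 2.736 m, counterclockwise.
Balancing moments: N × 2.736 = 1399, giving N = 511.3 N.
ΣFx = 0 ⇒ f = N_wall = 511.3 N. ΣFy = 0 ⇒ N_floor = 1020 N.
μ_min = f / N_floor = 511.3 / 1020 = 0.501.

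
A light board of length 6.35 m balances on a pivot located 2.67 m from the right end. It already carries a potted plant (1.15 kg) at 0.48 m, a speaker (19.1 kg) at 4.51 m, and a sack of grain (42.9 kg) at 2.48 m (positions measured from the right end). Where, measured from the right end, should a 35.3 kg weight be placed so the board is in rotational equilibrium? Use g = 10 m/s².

Take moments about the pivot (at 2.67 m from the right end).
Potted plant: 1.15 × 10 = 11.5 N down at 0.48 m → arm 2.19 m, τ = 11.5 × 2.19 = 25.18 N·m clockwise.
Speaker: 19.1 × 10 = 191 N down at 4.51 m → arm 1.84 m, τ = 191 × 1.84 = 351.4 N·m counterclockwise.
Sack of grain: 42.9 × 10 = 429 N down at 2.48 m → arm 0.19 m, τ = 429 × 0.19 = 81.51 N·m clockwise.
Net moment of existing loads = 244.7 N·m counterclockwise.
The weight weighs 35.3 × 10 = 353 N and must supply an equal clockwise moment, so its lever arm about the pivot is 244.7 / 353 = 0.693 m.
That puts it at 2.67 − 0.693 = 1.98 m from the right end.

x ≈ 1.98 m from the right end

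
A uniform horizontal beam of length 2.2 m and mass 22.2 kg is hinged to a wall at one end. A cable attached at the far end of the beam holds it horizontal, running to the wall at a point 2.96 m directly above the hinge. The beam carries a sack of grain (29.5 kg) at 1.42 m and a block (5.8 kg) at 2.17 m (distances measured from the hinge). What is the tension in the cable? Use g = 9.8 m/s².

About the hinge:
Beam weight: 22.2 × 9.8 = 217.6 N down at 1.1 m → arm 1.1 m, τ = 217.6 × 1.1 = 239.4 N·m clockwise.
Sack of grain: 29.5 × 9.8 = 289.1 N down at 1.42 m → arm 1.42 m, τ = 289.1 × 1.42 = 410.5 N·m clockwise.
Block: 5.8 × 9.8 = 56.84 N down at 2.17 m → arm 2.17 m, τ = 56.84 × 2.17 = 123.3 N·m clockwise.
Total clockwise load moment = 773.2 N·m.
The cable tension T acts at 2.2 m; only its component perpendicular to the beam, T sinθ, produces torque. sinθ = h/√(h²+d²) = 2.96/√(2.96²+2.2²) = 0.8026.
For rotational equilibrium, T × 2.2 × 0.8026 = 773.2, so T = 773.2 / 1.766 = 438 N.

T ≈ 438 N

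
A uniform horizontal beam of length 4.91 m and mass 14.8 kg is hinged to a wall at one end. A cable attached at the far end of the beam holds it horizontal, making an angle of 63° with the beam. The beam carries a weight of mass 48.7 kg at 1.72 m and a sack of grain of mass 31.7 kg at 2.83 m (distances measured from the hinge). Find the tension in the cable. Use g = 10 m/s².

About the hinge:
Beam weight: 14.8 × 10 = 148 N down at 2.455 m → arm 2.455 m, τ = 148 × 2.455 = 363.3 N·m clockwise.
Weight: 48.7 × 10 = 487 N down at 1.72 m → arm 1.72 m, τ = 487 × 1.72 = 837.6 N·m clockwise.
Sack of grain: 31.7 × 10 = 317 N down at 2.83 m → arm 2.83 m, τ = 317 × 2.83 = 897.1 N·m clockwise.
Total clockwise load moment = 2098 N·m.
The cable tension T acts at 4.91 m; only its component perpendicular to the beam, T sinθ, produces torque. sin 63° = 0.891.
For rotational equilibrium, T × 4.91 × 0.891 = 2098, so T = 2098 / 4.375 = 480 N.

T ≈ 480 N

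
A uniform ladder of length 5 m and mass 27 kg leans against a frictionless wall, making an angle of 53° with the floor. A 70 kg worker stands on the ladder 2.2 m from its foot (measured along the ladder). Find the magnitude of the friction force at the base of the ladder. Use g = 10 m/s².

About the foot of the ladder:
Ladder weight 27×10 = 270 N acts at 2.5 m along the ladder; its horizontal arm is 2.5·cos53° = 1.505 m → τ = 406.3 N·m clockwise.
Worker: 70×10 = 700 N at 2.2 m → arm 1.324 m → τ = 926.8 N·m clockwise.
Wall normal N acts horizontally at the top; its moment arm is the height L sinθ = 5·sin53° = 3.993 m, counterclockwise.
Στ = 0 ⇒ N × 3.993 = 1333 ⇒ N = 334 N.
ΣFx = 0: friction at the foot balances the wall's push, so f = N_wall = 334 N.

f ≈ 334 N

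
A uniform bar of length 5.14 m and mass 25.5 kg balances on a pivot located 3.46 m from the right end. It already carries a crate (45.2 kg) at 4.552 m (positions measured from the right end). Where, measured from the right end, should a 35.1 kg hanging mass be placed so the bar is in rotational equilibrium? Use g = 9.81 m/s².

About the pivot (at 3.46 m from the right end):
Beam weight: 25.5 × 9.81 = 250.2 N down at 2.57 m → arm 0.89 m, τ = 250.2 × 0.89 = 222.7 N·m clockwise.
Crate: 45.2 × 9.81 = 443.4 N down at 4.552 m → arm 1.092 m, τ = 443.4 × 1.092 = 484.2 N·m counterclockwise.
Net moment of existing loads = 261.5 N·m counterclockwise.
The hanging mass weighs 35.1 × 9.81 = 344.3 N and must supply an equal clockwise moment, so its lever arm about the pivot is 261.5 / 344.3 = 0.76 m.
That puts it at 3.46 − 0.76 = 2.7 m from the right end.

x ≈ 2.7 m from the right end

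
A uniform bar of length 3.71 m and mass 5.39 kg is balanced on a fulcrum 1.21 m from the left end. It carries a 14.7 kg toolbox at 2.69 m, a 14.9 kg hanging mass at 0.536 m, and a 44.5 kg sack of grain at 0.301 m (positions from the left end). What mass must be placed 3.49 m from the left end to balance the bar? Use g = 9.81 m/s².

Sum moments about the fulcrum (at 1.21 m from the left end) (the support reaction has zero arm there).
Beam weight: 5.39 × 9.81 = 52.88 N down at 1.855 m → arm 0.645 m, τ = 52.88 × 0.645 = 34.11 N·m clockwise.
Toolbox: 14.7 × 9.81 = 144.2 N down at 2.69 m → arm 1.48 m, τ = 144.2 × 1.48 = 213.4 N·m clockwise.
Hanging mass: 14.9 × 9.81 = 146.2 N down at 0.536 m → arm 0.674 m, τ = 146.2 × 0.674 = 98.54 N·m counterclockwise.
Sack of grain: 44.5 × 9.81 = 436.5 N down at 0.301 m → arm 0.909 m, τ = 436.5 × 0.909 = 396.8 N·m counterclockwise.
Net moment of known loads = 247.8 N·m counterclockwise.
An unknown mass m at 3.49 m has arm 2.28 m; its moment is m·g·2.28 clockwise.
For rotational equilibrium, m × 9.81 × 2.28 = 247.8, so m = 247.8 / (9.81 × 2.28) = 11.1 kg.

m ≈ 11.1 kg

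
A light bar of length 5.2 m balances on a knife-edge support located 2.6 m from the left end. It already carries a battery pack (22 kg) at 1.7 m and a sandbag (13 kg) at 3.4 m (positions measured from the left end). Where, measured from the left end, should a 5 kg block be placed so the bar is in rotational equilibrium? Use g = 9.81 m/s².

x ≈ 4.48 m from the left end

Sum moments about the knife-edge support (at 2.6 m from the left end) (the support reaction has zero arm there).
Battery pack: 22 × 9.81 = 215.8 N down at 1.7 m → arm 0.9 m, τ = 215.8 × 0.9 = 194.2 N·m counterclockwise.
Sandbag: 13 × 9.81 = 127.5 N down at 3.4 m → arm 0.8 m, τ = 127.5 × 0.8 = 102 N·m clockwise.
Net moment of existing loads = 92.2 N·m counterclockwise.
The block weighs 5 × 9.81 = 49.05 N and must supply an equal clockwise moment, so its lever arm about the knife-edge support is 92.2 / 49.05 = 1.88 m.
That puts it at 2.6 + 1.88 = 4.48 m from the left end.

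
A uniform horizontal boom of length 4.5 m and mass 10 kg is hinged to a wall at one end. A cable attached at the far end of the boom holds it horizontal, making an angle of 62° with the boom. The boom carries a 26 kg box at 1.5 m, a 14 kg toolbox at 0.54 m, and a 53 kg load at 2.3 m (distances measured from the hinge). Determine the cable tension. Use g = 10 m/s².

T ≈ 481 N

Sum moments about the hinge (the unknown hinge reaction has zero arm there).
Beam weight: 10 × 10 = 100 N down at 2.25 m → arm 2.25 m, τ = 100 × 2.25 = 225 N·m clockwise.
Box: 26 × 10 = 260 N down at 1.5 m → arm 1.5 m, τ = 260 × 1.5 = 390 N·m clockwise.
Toolbox: 14 × 10 = 140 N down at 0.54 m → arm 0.54 m, τ = 140 × 0.54 = 75.6 N·m clockwise.
Load: 53 × 10 = 530 N down at 2.3 m → arm 2.3 m, τ = 530 × 2.3 = 1219 N·m clockwise.
Total clockwise load moment = 1910 N·m.
The cable tension T acts at 4.5 m; only its component perpendicular to the boom, T sinθ, produces torque. sin 62° = 0.8829.
Balancing moments: T × 4.5 × 0.8829 = 1910, giving T = 1910 / 3.973 = 481 N.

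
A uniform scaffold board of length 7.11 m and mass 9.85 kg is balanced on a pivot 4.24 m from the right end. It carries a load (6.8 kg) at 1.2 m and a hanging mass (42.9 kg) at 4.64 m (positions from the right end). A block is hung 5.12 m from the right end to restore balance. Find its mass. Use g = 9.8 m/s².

About the pivot (at 4.24 m from the right end):
Beam weight: 9.85 × 9.8 = 96.53 N down at 3.555 m → arm 0.685 m, τ = 96.53 × 0.685 = 66.12 N·m clockwise.
Load: 6.8 × 9.8 = 66.64 N down at 1.2 m → arm 3.04 m, τ = 66.64 × 3.04 = 202.6 N·m clockwise.
Hanging mass: 42.9 × 9.8 = 420.4 N down at 4.64 m → arm 0.4 m, τ = 420.4 × 0.4 = 168.2 N·m counterclockwise.
Net moment of known loads = 100.5 N·m clockwise.
An unknown mass m at 5.12 m has arm 0.88 m; its moment is m·g·0.88 counterclockwise.
For rotational equilibrium, m × 9.8 × 0.88 = 100.5, so m = 100.5 / (9.8 × 0.88) = 11.7 kg.

m ≈ 11.7 kg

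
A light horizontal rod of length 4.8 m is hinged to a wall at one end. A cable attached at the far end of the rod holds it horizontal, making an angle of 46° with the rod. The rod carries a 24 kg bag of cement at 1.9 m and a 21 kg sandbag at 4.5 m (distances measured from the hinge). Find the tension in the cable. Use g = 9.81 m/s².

Taking torques about the hinge:
Bag of cement: 24 × 9.81 = 235.4 N down at 1.9 m → arm 1.9 m, τ = 235.4 × 1.9 = 447.3 N·m clockwise.
Sandbag: 21 × 9.81 = 206 N down at 4.5 m → arm 4.5 m, τ = 206 × 4.5 = 927 N·m clockwise.
Total clockwise load moment = 1374 N·m.
The cable tension T acts at 4.8 m; only its component perpendicular to the rod, T sinθ, produces torque. sin 46° = 0.7193.
Στ = 0 ⇒ T × 4.8 × 0.7193 = 1374 ⇒ T = 1374 / 3.453 = 398 N.

T ≈ 398 N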